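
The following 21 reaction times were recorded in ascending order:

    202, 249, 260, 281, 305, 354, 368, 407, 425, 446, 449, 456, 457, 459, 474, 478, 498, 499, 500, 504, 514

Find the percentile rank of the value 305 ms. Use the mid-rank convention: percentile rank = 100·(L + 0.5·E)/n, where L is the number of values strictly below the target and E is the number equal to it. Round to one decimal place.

Count below 305: L = 4; count equal: E = 1; n = 21.
Percentile rank = 100·(4 + 0.5·1)/21 = 100·4.5/21 = 21.43.

21.4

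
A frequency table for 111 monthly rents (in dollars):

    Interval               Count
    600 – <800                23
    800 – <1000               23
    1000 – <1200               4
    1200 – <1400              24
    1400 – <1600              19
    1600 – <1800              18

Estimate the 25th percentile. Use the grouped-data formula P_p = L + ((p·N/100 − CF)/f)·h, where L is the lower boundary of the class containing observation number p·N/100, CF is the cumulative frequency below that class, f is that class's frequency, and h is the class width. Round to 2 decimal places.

841.30

N = 111; target position k = 25/100 · 111 = 27.75.
Cumulative frequencies: 23, 46, 50, 74, 93, 111.
Observation 27.75 falls in the class 800 – <1000.
L = 800, CF = 23, f = 23, h = 200.
P25 = 800 + ((27.75 − 23)/23)·200 = 800 + 41.3043 = 841.304.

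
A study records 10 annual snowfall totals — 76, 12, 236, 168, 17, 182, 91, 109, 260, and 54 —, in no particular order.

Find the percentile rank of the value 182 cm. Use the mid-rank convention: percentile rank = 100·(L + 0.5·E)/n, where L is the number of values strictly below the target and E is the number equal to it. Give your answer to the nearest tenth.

75.0

Sorted: 12, 17, 54, 76, 91, 109, 168, 182, 236, 260.
Count below 182: L = 7; count equal: E = 1; n = 10.
Percentile rank = 100·(7 + 0.5·1)/10 = 100·7.5/10 = 75.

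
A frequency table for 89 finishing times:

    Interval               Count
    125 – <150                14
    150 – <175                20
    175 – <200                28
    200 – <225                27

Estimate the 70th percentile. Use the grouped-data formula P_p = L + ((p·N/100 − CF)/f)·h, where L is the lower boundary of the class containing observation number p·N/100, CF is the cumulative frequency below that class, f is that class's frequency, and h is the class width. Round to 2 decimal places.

200.28

N = 89; target position k = 70/100 · 89 = 62.3.
Cumulative frequencies: 14, 34, 62, 89.
Observation 62.3 falls in the class 200 – <225.
L = 200, CF = 62, f = 27, h = 25.
P70 = 200 + ((62.3 − 62)/27)·25 = 200 + 0.277778 = 200.278.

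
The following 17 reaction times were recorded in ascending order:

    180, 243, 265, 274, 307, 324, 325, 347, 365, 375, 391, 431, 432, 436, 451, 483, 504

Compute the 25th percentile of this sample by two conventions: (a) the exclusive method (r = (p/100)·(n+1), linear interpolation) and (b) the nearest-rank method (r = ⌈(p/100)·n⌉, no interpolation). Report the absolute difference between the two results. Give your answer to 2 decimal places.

16.50

n = 17.
(a) r = 4.5; between ranks 4 (274) and 5 (307): 290.5.
(b) the nearest-rank method: rank 5 → 307.
|290.5 − 307| = 16.5.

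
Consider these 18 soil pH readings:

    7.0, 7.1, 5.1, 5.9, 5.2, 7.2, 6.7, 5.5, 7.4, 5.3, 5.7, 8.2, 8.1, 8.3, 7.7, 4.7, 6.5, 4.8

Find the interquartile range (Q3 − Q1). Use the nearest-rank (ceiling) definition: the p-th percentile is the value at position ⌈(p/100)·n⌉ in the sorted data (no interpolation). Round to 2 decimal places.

Sorted: 4.7, 4.8, 5.1, 5.2, 5.3, 5.5, 5.7, 5.9, 6.5, 6.7, 7.0, 7.1, 7.2, 7.4, 7.7, 8.1, 8.2, 8.3.
n = 18.
P25: rank ⌈25/100·18⌉ = 5 → 5.3.
P75: rank ⌈75/100·18⌉ = 14 → 7.4.
Difference: 7.4 − 5.3 = 2.1.

2.10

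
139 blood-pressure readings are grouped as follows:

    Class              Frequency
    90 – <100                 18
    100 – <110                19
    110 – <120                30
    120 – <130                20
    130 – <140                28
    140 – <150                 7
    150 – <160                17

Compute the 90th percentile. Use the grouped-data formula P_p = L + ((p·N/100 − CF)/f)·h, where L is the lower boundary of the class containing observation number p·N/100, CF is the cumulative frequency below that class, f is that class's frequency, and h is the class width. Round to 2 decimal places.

151.82

N = 139; target position k = 90/100 · 139 = 125.1.
Cumulative frequencies: 18, 37, 67, 87, 115, 122, 139.
Observation 125.1 falls in the class 150 – <160.
L = 150, CF = 122, f = 17, h = 10.
P90 = 150 + ((125.1 − 122)/17)·10 = 150 + 1.82353 = 151.824.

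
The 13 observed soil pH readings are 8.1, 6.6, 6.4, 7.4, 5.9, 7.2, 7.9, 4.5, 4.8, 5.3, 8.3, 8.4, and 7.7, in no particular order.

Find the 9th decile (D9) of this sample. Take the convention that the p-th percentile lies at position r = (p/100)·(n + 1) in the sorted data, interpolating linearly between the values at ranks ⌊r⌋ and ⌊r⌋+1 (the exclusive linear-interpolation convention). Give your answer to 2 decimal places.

Sorted: 4.5, 4.8, 5.3, 5.9, 6.4, 6.6, 7.2, 7.4, 7.7, 7.9, 8.1, 8.3, 8.4.
n = 13.
r = (90/100)·(13 + 1) = 12.6.
Rank 12 is 8.3 and rank 13 is 8.4.
Interpolate: 8.3 + 0.6·(8.4 − 8.3) = 8.3 + 0.6·0.1 = 8.36.

8.36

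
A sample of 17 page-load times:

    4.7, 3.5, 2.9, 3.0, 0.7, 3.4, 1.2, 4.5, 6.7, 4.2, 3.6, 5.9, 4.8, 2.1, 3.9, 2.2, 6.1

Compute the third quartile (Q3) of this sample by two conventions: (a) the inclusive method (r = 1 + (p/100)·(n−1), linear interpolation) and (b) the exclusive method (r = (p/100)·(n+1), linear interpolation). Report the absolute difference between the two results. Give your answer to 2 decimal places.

0.05

Sorted: 0.7, 1.2, 2.1, 2.2, 2.9, 3.0, 3.4, 3.5, 3.6, 3.9, 4.2, 4.5, 4.7, 4.8, 5.9, 6.1, 6.7.
n = 17.
(a) r = 13 → value at rank 13 = 4.7.
(b) r = 13.5; between ranks 13 (4.7) and 14 (4.8): 4.75.
|4.7 − 4.75| = 0.05.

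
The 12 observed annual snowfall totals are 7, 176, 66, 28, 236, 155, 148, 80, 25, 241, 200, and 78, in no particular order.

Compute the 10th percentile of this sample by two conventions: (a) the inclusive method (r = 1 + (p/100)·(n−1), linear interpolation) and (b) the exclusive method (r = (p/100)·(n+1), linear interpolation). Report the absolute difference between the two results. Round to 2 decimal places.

Sorted: 7, 25, 28, 66, 78, 80, 148, 155, 176, 200, 236, 241.
n = 12.
(a) r = 2.1; between ranks 2 (25) and 3 (28): 25.3.
(b) r = 1.3; between ranks 1 (7) and 2 (25): 12.4.
|25.3 − 12.4| = 12.9.

12.90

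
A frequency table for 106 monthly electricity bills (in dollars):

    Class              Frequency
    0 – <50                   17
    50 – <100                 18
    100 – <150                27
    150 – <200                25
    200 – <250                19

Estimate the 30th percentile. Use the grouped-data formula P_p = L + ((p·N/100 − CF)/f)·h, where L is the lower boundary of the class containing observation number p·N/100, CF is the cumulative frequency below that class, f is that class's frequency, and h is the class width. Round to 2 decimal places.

N = 106; target position k = 30/100 · 106 = 31.8.
Cumulative frequencies: 17, 35, 62, 87, 106.
Observation 31.8 falls in the class 50 – <100.
L = 50, CF = 17, f = 18, h = 50.
P30 = 50 + ((31.8 − 17)/18)·50 = 50 + 41.1111 = 91.1111.

91.11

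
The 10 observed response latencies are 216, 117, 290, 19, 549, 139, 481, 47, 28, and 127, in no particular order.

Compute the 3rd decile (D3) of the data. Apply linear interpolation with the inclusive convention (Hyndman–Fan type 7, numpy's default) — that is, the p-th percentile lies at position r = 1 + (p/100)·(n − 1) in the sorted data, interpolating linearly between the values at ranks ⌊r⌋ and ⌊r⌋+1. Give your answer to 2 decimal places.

96.00

Sorted: 19, 28, 47, 117, 127, 139, 216, 290, 481, 549.
n = 10.
r = 1 + (30/100)·(10 − 1) = 1 + 2.7 = 3.7.
Rank 3 is 47 and rank 4 is 117.
Interpolate: 47 + 0.7·(117 − 47) = 47 + 0.7·70 = 96.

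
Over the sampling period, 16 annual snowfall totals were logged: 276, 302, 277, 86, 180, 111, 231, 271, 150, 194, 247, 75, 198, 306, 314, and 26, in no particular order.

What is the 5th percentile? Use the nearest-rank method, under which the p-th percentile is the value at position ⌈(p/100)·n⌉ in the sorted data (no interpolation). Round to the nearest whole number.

26

Sorted: 26, 75, 86, 111, 150, 180, 194, 198, 231, 247, 271, 276, 277, 302, 306, 314.
n = 16.
Position = ⌈5/100 · 16⌉ = ⌈0.8⌉ = 1.
The value at rank 1 is 26.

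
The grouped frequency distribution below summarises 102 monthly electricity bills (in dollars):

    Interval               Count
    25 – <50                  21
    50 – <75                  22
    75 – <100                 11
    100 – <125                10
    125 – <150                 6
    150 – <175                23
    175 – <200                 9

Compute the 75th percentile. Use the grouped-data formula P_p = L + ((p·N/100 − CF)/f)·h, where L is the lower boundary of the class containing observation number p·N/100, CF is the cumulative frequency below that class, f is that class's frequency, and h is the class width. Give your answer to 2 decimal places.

157.07

N = 102; target position k = 75/100 · 102 = 76.5.
Cumulative frequencies: 21, 43, 54, 64, 70, 93, 102.
Observation 76.5 falls in the class 150 – <175.
L = 150, CF = 70, f = 23, h = 25.
P75 = 150 + ((76.5 − 70)/23)·25 = 150 + 7.06522 = 157.065.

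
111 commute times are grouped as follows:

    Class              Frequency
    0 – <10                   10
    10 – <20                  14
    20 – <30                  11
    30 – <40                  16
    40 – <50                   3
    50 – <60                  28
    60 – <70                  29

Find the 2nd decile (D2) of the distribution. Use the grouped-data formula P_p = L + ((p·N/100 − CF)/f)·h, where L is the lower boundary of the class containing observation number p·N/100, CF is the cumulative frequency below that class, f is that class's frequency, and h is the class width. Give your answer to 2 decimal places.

N = 111; target position k = 20/100 · 111 = 22.2.
Cumulative frequencies: 10, 24, 35, 51, 54, 82, 111.
Observation 22.2 falls in the class 10 – <20.
L = 10, CF = 10, f = 14, h = 10.
P20 = 10 + ((22.2 − 10)/14)·10 = 10 + 8.71429 = 18.7143.

18.71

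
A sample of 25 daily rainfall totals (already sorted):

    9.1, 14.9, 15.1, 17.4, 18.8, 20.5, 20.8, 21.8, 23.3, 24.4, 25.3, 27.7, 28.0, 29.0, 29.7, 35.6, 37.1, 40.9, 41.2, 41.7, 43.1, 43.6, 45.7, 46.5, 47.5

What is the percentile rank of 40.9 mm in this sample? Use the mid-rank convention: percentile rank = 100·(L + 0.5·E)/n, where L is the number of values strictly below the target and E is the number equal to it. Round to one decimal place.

Count below 40.9: L = 17; count equal: E = 1; n = 25.
Percentile rank = 100·(17 + 0.5·1)/25 = 100·17.5/25 = 70.

70.0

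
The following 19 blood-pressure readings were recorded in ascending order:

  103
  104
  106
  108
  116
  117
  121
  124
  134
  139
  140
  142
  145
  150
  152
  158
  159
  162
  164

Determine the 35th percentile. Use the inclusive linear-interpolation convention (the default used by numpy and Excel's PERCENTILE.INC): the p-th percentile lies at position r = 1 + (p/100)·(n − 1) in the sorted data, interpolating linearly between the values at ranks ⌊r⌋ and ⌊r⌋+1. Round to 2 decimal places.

121.90

n = 19.
r = 1 + (35/100)·(19 − 1) = 1 + 6.3 = 7.3.
Rank 7 is 121 and rank 8 is 124.
Interpolate: 121 + 0.3·(124 − 121) = 121 + 0.3·3 = 121.9.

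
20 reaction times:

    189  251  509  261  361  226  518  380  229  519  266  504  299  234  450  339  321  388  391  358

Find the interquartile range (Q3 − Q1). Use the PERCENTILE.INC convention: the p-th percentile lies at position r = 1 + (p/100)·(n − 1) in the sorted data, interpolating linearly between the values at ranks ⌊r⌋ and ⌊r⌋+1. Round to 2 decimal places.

Sorted: 189, 226, 229, 234, 251, 261, 266, 299, 321, 339, 358, 361, 380, 388, 391, 450, 504, 509, 518, 519.
n = 20.
P25: r = 5.75; ranks 5–6 are 251, 261; interpolating gives 258.5.
P75: r = 15.25; ranks 15–16 are 391, 450; interpolating gives 405.75.
Difference: 405.75 − 258.5 = 147.25.

147.25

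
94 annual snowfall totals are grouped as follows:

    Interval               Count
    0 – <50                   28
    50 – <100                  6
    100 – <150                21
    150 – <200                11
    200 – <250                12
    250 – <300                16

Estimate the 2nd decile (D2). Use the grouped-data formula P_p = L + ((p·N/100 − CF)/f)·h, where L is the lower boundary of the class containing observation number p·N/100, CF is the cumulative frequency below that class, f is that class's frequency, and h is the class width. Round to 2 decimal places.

33.57

N = 94; target position k = 20/100 · 94 = 18.8.
Cumulative frequencies: 28, 34, 55, 66, 78, 94.
Observation 18.8 falls in the class 0 – <50.
L = 0, CF = 0, f = 28, h = 50.
P20 = 0 + ((18.8 − 0)/28)·50 = 0 + 33.5714 = 33.5714.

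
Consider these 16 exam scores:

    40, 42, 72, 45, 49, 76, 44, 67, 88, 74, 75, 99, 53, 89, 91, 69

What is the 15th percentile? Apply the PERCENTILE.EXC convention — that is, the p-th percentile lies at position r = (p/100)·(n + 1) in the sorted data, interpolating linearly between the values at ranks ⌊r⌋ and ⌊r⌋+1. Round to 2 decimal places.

Sorted: 40, 42, 44, 45, 49, 53, 67, 69, 72, 74, 75, 76, 88, 89, 91, 99.
n = 16.
r = (15/100)·(16 + 1) = 2.55.
Rank 2 is 42 and rank 3 is 44.
Interpolate: 42 + 0.55·(44 − 42) = 42 + 0.55·2 = 43.1.

43.10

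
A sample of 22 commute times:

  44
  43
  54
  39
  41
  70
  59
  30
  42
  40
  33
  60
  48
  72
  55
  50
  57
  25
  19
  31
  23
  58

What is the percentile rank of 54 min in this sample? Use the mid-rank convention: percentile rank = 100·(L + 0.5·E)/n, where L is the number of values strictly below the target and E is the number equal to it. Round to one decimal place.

65.9

Sorted: 19, 23, 25, 30, 31, 33, 39, 40, 41, 42, 43, 44, 48, 50, 54, 55, 57, 58, 59, 60, 70, 72.
Count below 54: L = 14; count equal: E = 1; n = 22.
Percentile rank = 100·(14 + 0.5·1)/22 = 100·14.5/22 = 65.91.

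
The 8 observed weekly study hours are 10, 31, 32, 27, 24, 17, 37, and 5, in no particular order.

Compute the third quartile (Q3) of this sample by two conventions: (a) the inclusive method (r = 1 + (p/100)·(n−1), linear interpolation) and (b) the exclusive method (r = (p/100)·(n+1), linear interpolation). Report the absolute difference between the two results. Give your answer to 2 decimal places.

Sorted: 5, 10, 17, 24, 27, 31, 32, 37.
n = 8.
(a) r = 6.25; between ranks 6 (31) and 7 (32): 31.25.
(b) r = 6.75; between ranks 6 (31) and 7 (32): 31.75.
|31.25 − 31.75| = 0.5.

0.50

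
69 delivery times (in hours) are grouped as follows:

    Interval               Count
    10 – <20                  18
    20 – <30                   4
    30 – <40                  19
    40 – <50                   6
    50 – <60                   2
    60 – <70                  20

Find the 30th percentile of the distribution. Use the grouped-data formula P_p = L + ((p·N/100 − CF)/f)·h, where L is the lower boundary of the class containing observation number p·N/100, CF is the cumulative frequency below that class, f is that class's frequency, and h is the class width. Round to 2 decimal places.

26.75

N = 69; target position k = 30/100 · 69 = 20.7.
Cumulative frequencies: 18, 22, 41, 47, 49, 69.
Observation 20.7 falls in the class 20 – <30.
L = 20, CF = 18, f = 4, h = 10.
P30 = 20 + ((20.7 − 18)/4)·10 = 20 + 6.75 = 26.75.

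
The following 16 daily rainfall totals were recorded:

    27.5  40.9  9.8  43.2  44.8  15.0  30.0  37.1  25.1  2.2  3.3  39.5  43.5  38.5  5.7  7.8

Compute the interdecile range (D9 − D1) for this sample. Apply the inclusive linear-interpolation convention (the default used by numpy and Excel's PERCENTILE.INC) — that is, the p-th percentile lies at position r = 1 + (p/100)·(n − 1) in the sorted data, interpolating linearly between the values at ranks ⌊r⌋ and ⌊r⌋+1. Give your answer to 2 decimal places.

38.85

Sorted: 2.2, 3.3, 5.7, 7.8, 9.8, 15.0, 25.1, 27.5, 30.0, 37.1, 38.5, 39.5, 40.9, 43.2, 43.5, 44.8.
n = 16.
P10: r = 2.5; ranks 2–3 are 3.3, 5.7; interpolating gives 4.5.
P90: r = 14.5; ranks 14–15 are 43.2, 43.5; interpolating gives 43.35.
Difference: 43.35 − 4.5 = 38.85.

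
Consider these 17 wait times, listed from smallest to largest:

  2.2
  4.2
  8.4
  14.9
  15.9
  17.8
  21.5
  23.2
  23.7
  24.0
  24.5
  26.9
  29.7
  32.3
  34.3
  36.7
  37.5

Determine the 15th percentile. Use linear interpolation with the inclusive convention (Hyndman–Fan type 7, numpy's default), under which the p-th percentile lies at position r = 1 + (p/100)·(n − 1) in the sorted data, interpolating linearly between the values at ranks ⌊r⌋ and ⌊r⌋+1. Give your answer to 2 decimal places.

n = 17.
r = 1 + (15/100)·(17 − 1) = 1 + 2.4 = 3.4.
Rank 3 is 8.4 and rank 4 is 14.9.
Interpolate: 8.4 + 0.4·(14.9 − 8.4) = 8.4 + 0.4·6.5 = 11.

11.00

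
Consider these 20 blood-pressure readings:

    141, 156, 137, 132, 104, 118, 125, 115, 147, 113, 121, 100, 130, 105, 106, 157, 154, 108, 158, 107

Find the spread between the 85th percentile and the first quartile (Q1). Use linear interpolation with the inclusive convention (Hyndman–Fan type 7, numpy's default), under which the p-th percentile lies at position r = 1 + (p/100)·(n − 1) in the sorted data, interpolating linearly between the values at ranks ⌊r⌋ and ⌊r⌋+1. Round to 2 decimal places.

46.55

Sorted: 100, 104, 105, 106, 107, 108, 113, 115, 118, 121, 125, 130, 132, 137, 141, 147, 154, 156, 157, 158.
n = 20.
P25: r = 5.75; ranks 5–6 are 107, 108; interpolating gives 107.75.
P85: r = 17.15; ranks 17–18 are 154, 156; interpolating gives 154.3.
Difference: 154.3 − 107.75 = 46.55.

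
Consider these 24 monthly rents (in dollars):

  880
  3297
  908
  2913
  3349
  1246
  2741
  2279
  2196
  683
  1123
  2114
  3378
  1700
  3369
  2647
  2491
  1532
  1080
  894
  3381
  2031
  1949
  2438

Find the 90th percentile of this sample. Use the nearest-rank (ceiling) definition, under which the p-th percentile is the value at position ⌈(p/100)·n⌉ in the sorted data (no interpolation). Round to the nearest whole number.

Sorted: 683, 880, 894, 908, 1080, 1123, 1246, 1532, 1700, 1949, 2031, 2114, 2196, 2279, 2438, 2491, 2647, 2741, 2913, 3297, 3349, 3369, 3378, 3381.
n = 24.
Position = ⌈90/100 · 24⌉ = ⌈21.6⌉ = 22.
The value at rank 22 is 3369.

3369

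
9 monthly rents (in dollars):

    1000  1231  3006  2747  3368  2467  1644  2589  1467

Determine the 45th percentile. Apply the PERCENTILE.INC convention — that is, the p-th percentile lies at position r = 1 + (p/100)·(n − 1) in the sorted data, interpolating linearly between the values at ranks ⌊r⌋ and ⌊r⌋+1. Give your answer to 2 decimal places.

2137.80

Sorted: 1000, 1231, 1467, 1644, 2467, 2589, 2747, 3006, 3368.
n = 9.
r = 1 + (45/100)·(9 − 1) = 1 + 3.6 = 4.6.
Rank 4 is 1644 and rank 5 is 2467.
Interpolate: 1644 + 0.6·(2467 − 1644) = 1644 + 0.6·823 = 2137.8.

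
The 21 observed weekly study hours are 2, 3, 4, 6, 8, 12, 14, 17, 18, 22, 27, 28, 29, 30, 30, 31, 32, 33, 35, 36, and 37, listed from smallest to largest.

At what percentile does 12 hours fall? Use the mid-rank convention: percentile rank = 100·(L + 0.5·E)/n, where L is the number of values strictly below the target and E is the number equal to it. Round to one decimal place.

Count below 12: L = 5; count equal: E = 1; n = 21.
Percentile rank = 100·(5 + 0.5·1)/21 = 100·5.5/21 = 26.19.

26.2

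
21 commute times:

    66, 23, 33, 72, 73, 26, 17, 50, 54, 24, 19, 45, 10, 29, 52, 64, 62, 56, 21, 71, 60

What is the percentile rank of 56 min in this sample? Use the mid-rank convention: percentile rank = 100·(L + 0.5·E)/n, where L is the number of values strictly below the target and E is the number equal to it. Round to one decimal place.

Sorted: 10, 17, 19, 21, 23, 24, 26, 29, 33, 45, 50, 52, 54, 56, 60, 62, 64, 66, 71, 72, 73.
Count below 56: L = 13; count equal: E = 1; n = 21.
Percentile rank = 100·(13 + 0.5·1)/21 = 100·13.5/21 = 64.29.

64.3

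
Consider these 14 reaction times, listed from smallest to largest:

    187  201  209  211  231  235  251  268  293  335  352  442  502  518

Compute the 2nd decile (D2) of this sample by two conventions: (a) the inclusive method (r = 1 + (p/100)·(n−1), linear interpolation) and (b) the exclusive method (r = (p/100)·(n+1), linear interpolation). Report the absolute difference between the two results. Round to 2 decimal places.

n = 14.
(a) r = 3.6; between ranks 3 (209) and 4 (211): 210.2.
(b) r = 3 → value at rank 3 = 209.
|210.2 − 209| = 1.2.

1.20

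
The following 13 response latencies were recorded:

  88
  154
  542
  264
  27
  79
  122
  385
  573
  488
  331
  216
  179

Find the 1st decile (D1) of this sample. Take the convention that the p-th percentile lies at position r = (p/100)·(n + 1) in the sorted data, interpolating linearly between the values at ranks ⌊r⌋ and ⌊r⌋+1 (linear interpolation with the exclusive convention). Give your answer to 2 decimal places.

Sorted: 27, 79, 88, 122, 154, 179, 216, 264, 331, 385, 488, 542, 573.
n = 13.
r = (10/100)·(13 + 1) = 1.4.
Rank 1 is 27 and rank 2 is 79.
Interpolate: 27 + 0.4·(79 − 27) = 27 + 0.4·52 = 47.8.

47.80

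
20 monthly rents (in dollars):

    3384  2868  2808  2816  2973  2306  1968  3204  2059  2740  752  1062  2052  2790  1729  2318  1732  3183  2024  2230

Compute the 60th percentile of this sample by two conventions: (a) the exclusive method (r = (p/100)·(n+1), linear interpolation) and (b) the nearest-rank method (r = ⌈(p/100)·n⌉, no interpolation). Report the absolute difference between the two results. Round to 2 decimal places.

Sorted: 752, 1062, 1729, 1732, 1968, 2024, 2052, 2059, 2230, 2306, 2318, 2740, 2790, 2808, 2816, 2868, 2973, 3183, 3204, 3384.
n = 20.
(a) r = 12.6; between ranks 12 (2740) and 13 (2790): 2770.
(b) the nearest-rank method: rank 12 → 2740.
|2770 − 2740| = 30.

30.00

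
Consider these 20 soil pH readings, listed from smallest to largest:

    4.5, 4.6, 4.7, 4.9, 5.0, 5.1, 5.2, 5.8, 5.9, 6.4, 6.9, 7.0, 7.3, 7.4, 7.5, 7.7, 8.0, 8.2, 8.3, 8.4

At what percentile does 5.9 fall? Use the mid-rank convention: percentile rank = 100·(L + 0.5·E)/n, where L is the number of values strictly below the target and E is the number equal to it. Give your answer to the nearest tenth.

Count below 5.9: L = 8; count equal: E = 1; n = 20.
Percentile rank = 100·(8 + 0.5·1)/20 = 100·8.5/20 = 42.5.

42.5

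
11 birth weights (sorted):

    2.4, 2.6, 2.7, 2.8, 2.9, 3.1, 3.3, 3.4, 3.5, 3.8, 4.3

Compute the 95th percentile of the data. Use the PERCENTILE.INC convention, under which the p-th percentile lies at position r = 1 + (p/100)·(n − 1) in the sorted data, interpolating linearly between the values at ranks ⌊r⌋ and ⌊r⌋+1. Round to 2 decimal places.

n = 11.
r = 1 + (95/100)·(11 − 1) = 1 + 9.5 = 10.5.
Rank 10 is 3.8 and rank 11 is 4.3.
Interpolate: 3.8 + 0.5·(4.3 − 3.8) = 3.8 + 0.5·0.5 = 4.05.

4.05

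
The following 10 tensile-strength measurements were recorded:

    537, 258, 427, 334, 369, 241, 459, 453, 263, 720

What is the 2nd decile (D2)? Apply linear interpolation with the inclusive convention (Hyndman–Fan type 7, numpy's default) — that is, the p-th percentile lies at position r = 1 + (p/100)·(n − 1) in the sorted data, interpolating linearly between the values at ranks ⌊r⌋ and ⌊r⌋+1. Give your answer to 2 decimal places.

Sorted: 241, 258, 263, 334, 369, 427, 453, 459, 537, 720.
n = 10.
r = 1 + (20/100)·(10 − 1) = 1 + 1.8 = 2.8.
Rank 2 is 258 and rank 3 is 263.
Interpolate: 258 + 0.8·(263 − 258) = 258 + 0.8·5 = 262.

262.00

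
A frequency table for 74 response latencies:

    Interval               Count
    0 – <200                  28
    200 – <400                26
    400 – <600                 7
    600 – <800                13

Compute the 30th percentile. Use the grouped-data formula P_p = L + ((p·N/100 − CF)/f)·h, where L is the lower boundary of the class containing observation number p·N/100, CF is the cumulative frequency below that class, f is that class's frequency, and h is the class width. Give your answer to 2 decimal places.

N = 74; target position k = 30/100 · 74 = 22.2.
Cumulative frequencies: 28, 54, 61, 74.
Observation 22.2 falls in the class 0 – <200.
L = 0, CF = 0, f = 28, h = 200.
P30 = 0 + ((22.2 − 0)/28)·200 = 0 + 158.571 = 158.571.

158.57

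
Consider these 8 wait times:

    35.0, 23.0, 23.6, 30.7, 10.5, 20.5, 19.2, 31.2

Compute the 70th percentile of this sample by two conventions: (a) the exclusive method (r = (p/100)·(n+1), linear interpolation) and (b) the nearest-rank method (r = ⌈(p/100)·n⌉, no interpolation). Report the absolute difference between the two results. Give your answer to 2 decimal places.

0.15

Sorted: 10.5, 19.2, 20.5, 23.0, 23.6, 30.7, 31.2, 35.0.
n = 8.
(a) r = 6.3; between ranks 6 (30.7) and 7 (31.2): 30.85.
(b) the nearest-rank method: rank 6 → 30.7.
|30.85 − 30.7| = 0.15.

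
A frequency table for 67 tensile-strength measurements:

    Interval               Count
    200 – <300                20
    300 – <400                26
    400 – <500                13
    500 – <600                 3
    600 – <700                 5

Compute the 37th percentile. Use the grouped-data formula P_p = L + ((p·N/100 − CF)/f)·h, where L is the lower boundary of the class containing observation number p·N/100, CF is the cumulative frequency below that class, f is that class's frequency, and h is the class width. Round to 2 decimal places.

N = 67; target position k = 37/100 · 67 = 24.79.
Cumulative frequencies: 20, 46, 59, 62, 67.
Observation 24.79 falls in the class 300 – <400.
L = 300, CF = 20, f = 26, h = 100.
P37 = 300 + ((24.79 − 20)/26)·100 = 300 + 18.4231 = 318.423.

318.42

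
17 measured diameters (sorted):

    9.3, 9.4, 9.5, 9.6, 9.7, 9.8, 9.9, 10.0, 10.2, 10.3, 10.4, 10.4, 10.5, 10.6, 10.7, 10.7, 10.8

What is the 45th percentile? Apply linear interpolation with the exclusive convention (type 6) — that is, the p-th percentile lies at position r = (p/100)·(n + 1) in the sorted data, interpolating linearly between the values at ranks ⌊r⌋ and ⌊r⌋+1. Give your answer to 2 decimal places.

10.02

n = 17.
r = (45/100)·(17 + 1) = 8.1.
Rank 8 is 10.0 and rank 9 is 10.2.
Interpolate: 10.0 + 0.1·(10.2 − 10.0) = 10.0 + 0.1·0.2 = 10.02.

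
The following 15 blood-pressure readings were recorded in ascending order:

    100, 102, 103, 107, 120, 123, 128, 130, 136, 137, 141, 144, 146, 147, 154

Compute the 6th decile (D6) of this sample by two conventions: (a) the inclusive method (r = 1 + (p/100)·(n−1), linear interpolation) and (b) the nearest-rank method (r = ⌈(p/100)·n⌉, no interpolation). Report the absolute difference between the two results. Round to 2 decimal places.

n = 15.
(a) r = 9.4; between ranks 9 (136) and 10 (137): 136.4.
(b) the nearest-rank method: rank 9 → 136.
|136.4 − 136| = 0.4.

0.40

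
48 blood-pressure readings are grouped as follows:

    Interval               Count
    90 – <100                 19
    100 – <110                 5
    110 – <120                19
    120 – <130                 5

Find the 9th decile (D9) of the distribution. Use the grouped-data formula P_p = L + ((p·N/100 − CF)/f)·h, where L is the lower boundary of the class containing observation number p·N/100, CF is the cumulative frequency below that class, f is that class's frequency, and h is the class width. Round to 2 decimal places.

120.40

N = 48; target position k = 90/100 · 48 = 43.2.
Cumulative frequencies: 19, 24, 43, 48.
Observation 43.2 falls in the class 120 – <130.
L = 120, CF = 43, f = 5, h = 10.
P90 = 120 + ((43.2 − 43)/5)·10 = 120 + 0.4 = 120.4.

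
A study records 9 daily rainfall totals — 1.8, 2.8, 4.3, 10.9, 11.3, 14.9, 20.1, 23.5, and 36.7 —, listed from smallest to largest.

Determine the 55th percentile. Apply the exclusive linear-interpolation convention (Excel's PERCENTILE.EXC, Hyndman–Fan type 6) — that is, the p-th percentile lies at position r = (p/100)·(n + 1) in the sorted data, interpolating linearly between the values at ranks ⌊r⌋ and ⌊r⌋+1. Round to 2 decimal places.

n = 9.
r = (55/100)·(9 + 1) = 5.5.
Rank 5 is 11.3 and rank 6 is 14.9.
Interpolate: 11.3 + 0.5·(14.9 − 11.3) = 11.3 + 0.5·3.6 = 13.1.

13.10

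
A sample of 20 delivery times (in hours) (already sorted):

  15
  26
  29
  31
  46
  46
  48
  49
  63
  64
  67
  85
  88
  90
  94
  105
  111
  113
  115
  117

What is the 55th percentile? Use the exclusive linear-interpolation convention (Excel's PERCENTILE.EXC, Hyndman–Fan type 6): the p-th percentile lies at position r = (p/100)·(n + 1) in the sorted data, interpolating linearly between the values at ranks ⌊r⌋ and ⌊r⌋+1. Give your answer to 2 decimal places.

76.90

n = 20.
r = (55/100)·(20 + 1) = 11.55.
Rank 11 is 67 and rank 12 is 85.
Interpolate: 67 + 0.55·(85 − 67) = 67 + 0.55·18 = 76.9.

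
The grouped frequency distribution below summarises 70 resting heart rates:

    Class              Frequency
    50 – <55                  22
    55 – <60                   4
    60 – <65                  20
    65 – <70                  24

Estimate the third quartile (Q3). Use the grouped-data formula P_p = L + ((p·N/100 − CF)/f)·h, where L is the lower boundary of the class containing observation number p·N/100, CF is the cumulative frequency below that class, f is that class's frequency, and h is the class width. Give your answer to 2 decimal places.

66.35

N = 70; target position k = 75/100 · 70 = 52.5.
Cumulative frequencies: 22, 26, 46, 70.
Observation 52.5 falls in the class 65 – <70.
L = 65, CF = 46, f = 24, h = 5.
P75 = 65 + ((52.5 − 46)/24)·5 = 65 + 1.35417 = 66.3542.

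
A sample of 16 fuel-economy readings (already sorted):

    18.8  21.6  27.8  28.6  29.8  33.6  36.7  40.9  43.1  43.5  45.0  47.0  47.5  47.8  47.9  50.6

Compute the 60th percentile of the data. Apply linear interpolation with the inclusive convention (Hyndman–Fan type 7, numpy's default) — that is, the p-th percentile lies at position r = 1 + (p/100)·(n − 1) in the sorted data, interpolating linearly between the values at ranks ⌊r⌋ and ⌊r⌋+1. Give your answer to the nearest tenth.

43.5

n = 16.
r = 1 + (60/100)·(16 − 1) = 1 + 9 = 10.
r is an integer, so P60 is the value at rank 10: 43.5.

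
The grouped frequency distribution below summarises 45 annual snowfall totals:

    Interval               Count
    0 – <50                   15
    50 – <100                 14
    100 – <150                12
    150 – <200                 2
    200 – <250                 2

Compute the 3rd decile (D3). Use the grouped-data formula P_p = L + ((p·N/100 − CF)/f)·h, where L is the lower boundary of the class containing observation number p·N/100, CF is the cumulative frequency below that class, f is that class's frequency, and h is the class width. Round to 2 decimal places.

45.00

N = 45; target position k = 30/100 · 45 = 13.5.
Cumulative frequencies: 15, 29, 41, 43, 45.
Observation 13.5 falls in the class 0 – <50.
L = 0, CF = 0, f = 15, h = 50.
P30 = 0 + ((13.5 − 0)/15)·50 = 0 + 45 = 45.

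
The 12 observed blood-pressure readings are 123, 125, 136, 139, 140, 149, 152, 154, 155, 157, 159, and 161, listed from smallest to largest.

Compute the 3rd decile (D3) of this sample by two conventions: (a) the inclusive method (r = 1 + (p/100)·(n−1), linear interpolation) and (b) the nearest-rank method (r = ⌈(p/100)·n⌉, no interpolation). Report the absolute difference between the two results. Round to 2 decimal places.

0.30

n = 12.
(a) r = 4.3; between ranks 4 (139) and 5 (140): 139.3.
(b) the nearest-rank method: rank 4 → 139.
|139.3 − 139| = 0.3.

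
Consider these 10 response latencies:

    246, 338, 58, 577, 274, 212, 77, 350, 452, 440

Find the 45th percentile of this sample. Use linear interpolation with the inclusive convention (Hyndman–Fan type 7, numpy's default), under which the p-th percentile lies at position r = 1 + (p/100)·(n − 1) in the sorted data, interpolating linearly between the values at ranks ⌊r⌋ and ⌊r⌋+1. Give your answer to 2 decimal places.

Sorted: 58, 77, 212, 246, 274, 338, 350, 440, 452, 577.
n = 10.
r = 1 + (45/100)·(10 − 1) = 1 + 4.05 = 5.05.
Rank 5 is 274 and rank 6 is 338.
Interpolate: 274 + 0.05·(338 − 274) = 274 + 0.05·64 = 277.2.

277.20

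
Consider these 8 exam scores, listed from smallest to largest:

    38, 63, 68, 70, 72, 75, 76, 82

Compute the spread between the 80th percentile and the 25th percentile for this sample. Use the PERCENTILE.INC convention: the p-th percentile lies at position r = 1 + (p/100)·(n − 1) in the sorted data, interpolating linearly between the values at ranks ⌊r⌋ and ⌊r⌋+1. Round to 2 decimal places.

8.85

n = 8.
P25: r = 2.75; ranks 2–3 are 63, 68; interpolating gives 66.75.
P80: r = 6.6; ranks 6–7 are 75, 76; interpolating gives 75.6.
Difference: 75.6 − 66.75 = 8.85.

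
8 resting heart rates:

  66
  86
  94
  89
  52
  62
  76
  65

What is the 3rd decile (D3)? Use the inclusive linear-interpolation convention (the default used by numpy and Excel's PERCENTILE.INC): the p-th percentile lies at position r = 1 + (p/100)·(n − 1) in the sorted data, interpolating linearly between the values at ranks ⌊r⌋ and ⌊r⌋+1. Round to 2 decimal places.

Sorted: 52, 62, 65, 66, 76, 86, 89, 94.
n = 8.
r = 1 + (30/100)·(8 − 1) = 1 + 2.1 = 3.1.
Rank 3 is 65 and rank 4 is 66.
Interpolate: 65 + 0.1·(66 − 65) = 65 + 0.1·1 = 65.1.

65.10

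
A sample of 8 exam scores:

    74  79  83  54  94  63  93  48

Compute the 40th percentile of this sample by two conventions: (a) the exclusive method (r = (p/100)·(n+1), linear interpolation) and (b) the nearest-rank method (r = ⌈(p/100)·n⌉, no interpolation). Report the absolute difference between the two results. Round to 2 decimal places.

Sorted: 48, 54, 63, 74, 79, 83, 93, 94.
n = 8.
(a) r = 3.6; between ranks 3 (63) and 4 (74): 69.6.
(b) the nearest-rank method: rank 4 → 74.
|69.6 − 74| = 4.4.

4.40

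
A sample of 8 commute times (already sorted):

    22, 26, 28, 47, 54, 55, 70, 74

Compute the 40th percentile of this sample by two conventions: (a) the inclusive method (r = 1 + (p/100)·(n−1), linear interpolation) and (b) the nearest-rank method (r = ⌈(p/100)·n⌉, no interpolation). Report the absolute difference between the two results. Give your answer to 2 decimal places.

3.80

n = 8.
(a) r = 3.8; between ranks 3 (28) and 4 (47): 43.2.
(b) the nearest-rank method: rank 4 → 47.
|43.2 − 47| = 3.8.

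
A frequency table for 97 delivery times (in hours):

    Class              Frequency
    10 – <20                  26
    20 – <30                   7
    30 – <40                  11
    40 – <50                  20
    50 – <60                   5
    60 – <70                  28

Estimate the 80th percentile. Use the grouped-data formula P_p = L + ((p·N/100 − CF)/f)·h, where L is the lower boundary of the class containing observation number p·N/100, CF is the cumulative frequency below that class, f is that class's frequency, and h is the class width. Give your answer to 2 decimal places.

N = 97; target position k = 80/100 · 97 = 77.6.
Cumulative frequencies: 26, 33, 44, 64, 69, 97.
Observation 77.6 falls in the class 60 – <70.
L = 60, CF = 69, f = 28, h = 10.
P80 = 60 + ((77.6 − 69)/28)·10 = 60 + 3.07143 = 63.0714.

63.07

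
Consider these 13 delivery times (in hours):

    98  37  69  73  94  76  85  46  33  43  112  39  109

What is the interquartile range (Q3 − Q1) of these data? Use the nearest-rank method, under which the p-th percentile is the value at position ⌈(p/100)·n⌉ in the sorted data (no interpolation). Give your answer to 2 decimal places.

51.00

Sorted: 33, 37, 39, 43, 46, 69, 73, 76, 85, 94, 98, 109, 112.
n = 13.
P25: rank ⌈25/100·13⌉ = 4 → 43.
P75: rank ⌈75/100·13⌉ = 10 → 94.
Difference: 94 − 43 = 51.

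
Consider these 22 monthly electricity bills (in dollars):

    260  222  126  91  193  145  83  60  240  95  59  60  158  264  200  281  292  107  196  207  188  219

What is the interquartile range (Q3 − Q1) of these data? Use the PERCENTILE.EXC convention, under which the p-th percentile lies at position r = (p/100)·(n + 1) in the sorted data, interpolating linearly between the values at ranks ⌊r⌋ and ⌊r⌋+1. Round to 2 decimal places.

Sorted: 59, 60, 60, 83, 91, 95, 107, 126, 145, 158, 188, 193, 196, 200, 207, 219, 222, 240, 260, 264, 281, 292.
n = 22.
P25: r = 5.75; ranks 5–6 are 91, 95; interpolating gives 94.
P75: r = 17.25; ranks 17–18 are 222, 240; interpolating gives 226.5.
Difference: 226.5 − 94 = 132.5.

132.50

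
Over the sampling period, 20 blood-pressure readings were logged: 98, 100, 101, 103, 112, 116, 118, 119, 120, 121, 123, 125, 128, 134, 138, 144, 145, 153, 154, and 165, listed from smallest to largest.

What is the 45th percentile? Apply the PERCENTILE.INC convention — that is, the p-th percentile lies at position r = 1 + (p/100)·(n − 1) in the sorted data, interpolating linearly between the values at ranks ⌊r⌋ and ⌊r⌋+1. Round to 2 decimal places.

120.55

n = 20.
r = 1 + (45/100)·(20 − 1) = 1 + 8.55 = 9.55.
Rank 9 is 120 and rank 10 is 121.
Interpolate: 120 + 0.55·(121 − 120) = 120 + 0.55·1 = 120.55.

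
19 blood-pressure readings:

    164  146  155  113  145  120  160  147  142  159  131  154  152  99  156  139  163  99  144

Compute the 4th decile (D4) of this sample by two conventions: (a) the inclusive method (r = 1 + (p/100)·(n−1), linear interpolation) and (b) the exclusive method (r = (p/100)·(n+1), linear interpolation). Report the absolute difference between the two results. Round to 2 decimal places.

0.20

Sorted: 99, 99, 113, 120, 131, 139, 142, 144, 145, 146, 147, 152, 154, 155, 156, 159, 160, 163, 164.
n = 19.
(a) r = 8.2; between ranks 8 (144) and 9 (145): 144.2.
(b) r = 8 → value at rank 8 = 144.
|144.2 − 144| = 0.2.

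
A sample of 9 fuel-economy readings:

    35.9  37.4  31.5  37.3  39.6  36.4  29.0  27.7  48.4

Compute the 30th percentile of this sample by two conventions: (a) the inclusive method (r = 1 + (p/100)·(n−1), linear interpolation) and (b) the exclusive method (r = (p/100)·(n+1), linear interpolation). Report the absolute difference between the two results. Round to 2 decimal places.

Sorted: 27.7, 29.0, 31.5, 35.9, 36.4, 37.3, 37.4, 39.6, 48.4.
n = 9.
(a) r = 3.4; between ranks 3 (31.5) and 4 (35.9): 33.26.
(b) r = 3 → value at rank 3 = 31.5.
|33.26 − 31.5| = 1.76.

1.76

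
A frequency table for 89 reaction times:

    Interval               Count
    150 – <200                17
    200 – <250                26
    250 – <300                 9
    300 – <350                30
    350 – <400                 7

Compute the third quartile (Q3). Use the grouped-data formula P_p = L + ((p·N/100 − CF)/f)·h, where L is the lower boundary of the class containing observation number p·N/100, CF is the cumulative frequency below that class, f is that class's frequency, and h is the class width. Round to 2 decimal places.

N = 89; target position k = 75/100 · 89 = 66.75.
Cumulative frequencies: 17, 43, 52, 82, 89.
Observation 66.75 falls in the class 300 – <350.
L = 300, CF = 52, f = 30, h = 50.
P75 = 300 + ((66.75 − 52)/30)·50 = 300 + 24.5833 = 324.583.

324.58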